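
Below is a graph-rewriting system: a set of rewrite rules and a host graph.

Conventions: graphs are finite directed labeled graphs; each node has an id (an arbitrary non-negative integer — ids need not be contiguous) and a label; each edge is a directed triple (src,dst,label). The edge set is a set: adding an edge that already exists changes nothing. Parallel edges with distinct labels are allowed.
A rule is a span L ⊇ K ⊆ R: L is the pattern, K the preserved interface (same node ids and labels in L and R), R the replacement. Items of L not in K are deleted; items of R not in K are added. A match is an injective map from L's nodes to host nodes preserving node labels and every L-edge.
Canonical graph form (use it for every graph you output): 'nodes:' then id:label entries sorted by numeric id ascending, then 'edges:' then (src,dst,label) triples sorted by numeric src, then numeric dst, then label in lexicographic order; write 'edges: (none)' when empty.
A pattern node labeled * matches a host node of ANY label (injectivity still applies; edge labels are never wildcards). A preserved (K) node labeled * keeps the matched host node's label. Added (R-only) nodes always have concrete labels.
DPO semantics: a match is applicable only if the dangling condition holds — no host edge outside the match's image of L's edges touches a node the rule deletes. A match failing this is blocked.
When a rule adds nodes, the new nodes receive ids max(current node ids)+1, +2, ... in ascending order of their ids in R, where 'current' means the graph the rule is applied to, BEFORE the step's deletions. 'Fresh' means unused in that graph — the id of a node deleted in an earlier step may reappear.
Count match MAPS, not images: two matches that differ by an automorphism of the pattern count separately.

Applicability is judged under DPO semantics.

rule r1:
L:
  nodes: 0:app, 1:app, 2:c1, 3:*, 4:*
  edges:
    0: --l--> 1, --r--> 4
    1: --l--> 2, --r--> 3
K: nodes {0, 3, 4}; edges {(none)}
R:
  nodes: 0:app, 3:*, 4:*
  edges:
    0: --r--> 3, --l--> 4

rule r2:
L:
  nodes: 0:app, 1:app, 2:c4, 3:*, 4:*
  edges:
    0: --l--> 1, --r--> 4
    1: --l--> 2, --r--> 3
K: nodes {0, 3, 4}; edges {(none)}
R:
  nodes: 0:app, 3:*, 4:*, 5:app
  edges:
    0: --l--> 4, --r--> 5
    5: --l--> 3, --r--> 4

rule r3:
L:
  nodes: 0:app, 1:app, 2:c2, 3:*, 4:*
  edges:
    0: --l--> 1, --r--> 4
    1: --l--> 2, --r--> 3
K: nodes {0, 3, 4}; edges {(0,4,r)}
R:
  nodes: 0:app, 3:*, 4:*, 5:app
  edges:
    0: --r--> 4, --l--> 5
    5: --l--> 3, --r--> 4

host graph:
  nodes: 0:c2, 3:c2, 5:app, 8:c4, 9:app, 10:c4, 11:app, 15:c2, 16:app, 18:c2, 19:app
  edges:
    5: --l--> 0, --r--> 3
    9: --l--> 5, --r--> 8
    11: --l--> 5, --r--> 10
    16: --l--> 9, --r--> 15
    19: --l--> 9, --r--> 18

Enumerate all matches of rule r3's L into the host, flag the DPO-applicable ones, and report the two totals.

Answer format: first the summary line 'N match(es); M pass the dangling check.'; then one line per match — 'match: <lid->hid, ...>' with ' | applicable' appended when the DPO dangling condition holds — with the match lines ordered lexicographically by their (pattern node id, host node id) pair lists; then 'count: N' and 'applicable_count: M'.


2 match(es); 0 pass the dangling check.
match: 0->9, 1->5, 2->0, 3->3, 4->8
match: 0->11, 1->5, 2->0, 3->3, 4->10
count: 2
applicable_count: 0


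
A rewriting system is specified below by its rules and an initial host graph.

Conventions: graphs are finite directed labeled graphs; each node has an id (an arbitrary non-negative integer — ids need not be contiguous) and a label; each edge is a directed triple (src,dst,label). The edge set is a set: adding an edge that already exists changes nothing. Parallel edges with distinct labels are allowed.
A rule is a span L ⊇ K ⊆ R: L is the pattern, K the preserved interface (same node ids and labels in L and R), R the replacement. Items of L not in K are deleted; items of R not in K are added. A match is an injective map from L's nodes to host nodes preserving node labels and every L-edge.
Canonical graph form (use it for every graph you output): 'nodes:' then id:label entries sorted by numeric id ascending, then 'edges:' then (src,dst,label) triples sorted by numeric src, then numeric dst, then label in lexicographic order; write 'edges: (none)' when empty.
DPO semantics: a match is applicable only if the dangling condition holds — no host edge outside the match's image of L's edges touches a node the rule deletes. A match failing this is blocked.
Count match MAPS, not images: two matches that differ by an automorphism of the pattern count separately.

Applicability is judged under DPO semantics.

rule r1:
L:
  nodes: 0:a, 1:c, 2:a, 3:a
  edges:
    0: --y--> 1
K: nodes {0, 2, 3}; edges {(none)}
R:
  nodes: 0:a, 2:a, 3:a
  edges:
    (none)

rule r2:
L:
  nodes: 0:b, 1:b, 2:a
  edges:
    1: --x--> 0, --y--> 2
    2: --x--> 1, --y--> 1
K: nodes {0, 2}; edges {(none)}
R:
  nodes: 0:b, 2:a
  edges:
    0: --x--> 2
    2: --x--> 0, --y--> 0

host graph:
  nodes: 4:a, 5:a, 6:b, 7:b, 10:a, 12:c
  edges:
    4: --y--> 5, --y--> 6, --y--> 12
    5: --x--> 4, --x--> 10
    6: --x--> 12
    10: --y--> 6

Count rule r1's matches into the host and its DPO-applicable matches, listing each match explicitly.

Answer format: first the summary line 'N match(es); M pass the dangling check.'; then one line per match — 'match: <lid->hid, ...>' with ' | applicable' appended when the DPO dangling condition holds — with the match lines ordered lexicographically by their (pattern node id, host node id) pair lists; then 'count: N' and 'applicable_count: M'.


2 match(es); 0 pass the dangling check.
match: 0->4, 1->12, 2->5, 3->10
match: 0->4, 1->12, 2->10, 3->5
count: 2
applicable_count: 0


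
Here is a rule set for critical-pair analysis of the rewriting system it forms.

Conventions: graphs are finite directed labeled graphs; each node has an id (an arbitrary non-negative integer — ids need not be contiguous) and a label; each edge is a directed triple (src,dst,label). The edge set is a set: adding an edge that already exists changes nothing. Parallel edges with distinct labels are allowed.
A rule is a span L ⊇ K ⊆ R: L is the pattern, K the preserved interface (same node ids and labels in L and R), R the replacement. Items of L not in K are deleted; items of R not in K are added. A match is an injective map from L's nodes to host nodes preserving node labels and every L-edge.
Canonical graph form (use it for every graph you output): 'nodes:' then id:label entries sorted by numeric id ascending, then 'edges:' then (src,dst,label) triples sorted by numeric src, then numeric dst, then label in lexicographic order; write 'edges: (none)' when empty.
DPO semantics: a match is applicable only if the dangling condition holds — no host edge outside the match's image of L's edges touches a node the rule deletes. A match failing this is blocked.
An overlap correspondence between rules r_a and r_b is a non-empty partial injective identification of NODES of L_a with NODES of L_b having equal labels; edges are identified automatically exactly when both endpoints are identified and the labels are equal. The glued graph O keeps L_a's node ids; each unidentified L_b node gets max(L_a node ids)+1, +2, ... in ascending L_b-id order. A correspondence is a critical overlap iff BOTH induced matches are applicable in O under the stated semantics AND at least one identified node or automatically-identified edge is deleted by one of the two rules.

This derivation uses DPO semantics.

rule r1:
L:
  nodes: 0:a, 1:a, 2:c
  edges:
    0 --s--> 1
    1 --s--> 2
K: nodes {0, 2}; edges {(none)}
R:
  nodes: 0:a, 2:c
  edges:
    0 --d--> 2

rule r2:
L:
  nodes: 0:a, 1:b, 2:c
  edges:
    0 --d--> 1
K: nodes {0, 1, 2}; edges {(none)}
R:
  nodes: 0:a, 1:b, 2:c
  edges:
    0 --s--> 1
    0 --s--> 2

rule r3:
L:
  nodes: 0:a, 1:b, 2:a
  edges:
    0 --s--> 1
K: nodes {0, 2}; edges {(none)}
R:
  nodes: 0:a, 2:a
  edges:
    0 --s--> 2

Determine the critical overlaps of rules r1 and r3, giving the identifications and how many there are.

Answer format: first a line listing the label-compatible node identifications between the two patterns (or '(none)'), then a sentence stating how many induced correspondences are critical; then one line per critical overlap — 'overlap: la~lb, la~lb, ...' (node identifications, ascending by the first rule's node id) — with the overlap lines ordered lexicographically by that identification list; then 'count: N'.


label-compatible node identifications between L(r1) and L(r3): 0~0, 0~2, 1~0, 1~2
2 of the induced correspondences are critical overlaps of r1 and r3.
overlap: 0~0, 1~2
overlap: 1~2
count: 2


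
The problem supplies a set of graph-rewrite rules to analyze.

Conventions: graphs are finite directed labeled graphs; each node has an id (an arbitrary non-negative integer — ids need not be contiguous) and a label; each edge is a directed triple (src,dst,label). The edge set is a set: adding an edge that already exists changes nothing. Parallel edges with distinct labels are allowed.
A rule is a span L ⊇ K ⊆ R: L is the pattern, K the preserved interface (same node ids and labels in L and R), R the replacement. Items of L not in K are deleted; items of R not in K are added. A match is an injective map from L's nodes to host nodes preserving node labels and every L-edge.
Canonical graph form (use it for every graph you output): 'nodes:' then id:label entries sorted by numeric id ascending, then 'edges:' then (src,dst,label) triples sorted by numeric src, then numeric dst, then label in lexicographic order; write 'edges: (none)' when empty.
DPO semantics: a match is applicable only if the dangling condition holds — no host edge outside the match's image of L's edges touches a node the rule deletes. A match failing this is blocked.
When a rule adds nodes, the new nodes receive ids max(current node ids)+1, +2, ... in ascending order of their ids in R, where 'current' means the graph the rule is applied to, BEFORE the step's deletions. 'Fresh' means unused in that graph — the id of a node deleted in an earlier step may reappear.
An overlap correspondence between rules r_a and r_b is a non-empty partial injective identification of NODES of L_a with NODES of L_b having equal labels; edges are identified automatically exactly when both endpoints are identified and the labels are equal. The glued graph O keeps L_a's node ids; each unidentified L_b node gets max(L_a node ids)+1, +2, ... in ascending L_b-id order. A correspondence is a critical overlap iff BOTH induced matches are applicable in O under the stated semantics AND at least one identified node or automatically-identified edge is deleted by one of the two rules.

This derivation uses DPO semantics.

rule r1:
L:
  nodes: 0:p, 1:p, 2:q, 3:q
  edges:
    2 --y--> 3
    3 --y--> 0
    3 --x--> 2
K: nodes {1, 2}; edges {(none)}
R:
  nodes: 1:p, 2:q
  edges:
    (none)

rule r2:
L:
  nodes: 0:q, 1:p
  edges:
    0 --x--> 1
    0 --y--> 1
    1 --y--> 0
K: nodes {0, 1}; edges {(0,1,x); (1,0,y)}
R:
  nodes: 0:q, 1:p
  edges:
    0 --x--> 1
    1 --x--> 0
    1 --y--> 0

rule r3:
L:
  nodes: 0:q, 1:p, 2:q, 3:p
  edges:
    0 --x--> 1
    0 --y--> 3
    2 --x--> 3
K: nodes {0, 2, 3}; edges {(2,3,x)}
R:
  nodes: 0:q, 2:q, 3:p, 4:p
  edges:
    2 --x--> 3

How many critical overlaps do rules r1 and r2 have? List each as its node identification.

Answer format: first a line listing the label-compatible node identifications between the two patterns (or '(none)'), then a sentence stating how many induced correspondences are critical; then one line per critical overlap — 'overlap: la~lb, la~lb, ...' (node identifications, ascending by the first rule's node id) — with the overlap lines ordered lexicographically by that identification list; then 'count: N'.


label-compatible node identifications between L(r1) and L(r2): 0~1, 1~1, 2~0, 3~0
0 of the induced correspondences are critical overlaps of r1 and r2.
count: 0


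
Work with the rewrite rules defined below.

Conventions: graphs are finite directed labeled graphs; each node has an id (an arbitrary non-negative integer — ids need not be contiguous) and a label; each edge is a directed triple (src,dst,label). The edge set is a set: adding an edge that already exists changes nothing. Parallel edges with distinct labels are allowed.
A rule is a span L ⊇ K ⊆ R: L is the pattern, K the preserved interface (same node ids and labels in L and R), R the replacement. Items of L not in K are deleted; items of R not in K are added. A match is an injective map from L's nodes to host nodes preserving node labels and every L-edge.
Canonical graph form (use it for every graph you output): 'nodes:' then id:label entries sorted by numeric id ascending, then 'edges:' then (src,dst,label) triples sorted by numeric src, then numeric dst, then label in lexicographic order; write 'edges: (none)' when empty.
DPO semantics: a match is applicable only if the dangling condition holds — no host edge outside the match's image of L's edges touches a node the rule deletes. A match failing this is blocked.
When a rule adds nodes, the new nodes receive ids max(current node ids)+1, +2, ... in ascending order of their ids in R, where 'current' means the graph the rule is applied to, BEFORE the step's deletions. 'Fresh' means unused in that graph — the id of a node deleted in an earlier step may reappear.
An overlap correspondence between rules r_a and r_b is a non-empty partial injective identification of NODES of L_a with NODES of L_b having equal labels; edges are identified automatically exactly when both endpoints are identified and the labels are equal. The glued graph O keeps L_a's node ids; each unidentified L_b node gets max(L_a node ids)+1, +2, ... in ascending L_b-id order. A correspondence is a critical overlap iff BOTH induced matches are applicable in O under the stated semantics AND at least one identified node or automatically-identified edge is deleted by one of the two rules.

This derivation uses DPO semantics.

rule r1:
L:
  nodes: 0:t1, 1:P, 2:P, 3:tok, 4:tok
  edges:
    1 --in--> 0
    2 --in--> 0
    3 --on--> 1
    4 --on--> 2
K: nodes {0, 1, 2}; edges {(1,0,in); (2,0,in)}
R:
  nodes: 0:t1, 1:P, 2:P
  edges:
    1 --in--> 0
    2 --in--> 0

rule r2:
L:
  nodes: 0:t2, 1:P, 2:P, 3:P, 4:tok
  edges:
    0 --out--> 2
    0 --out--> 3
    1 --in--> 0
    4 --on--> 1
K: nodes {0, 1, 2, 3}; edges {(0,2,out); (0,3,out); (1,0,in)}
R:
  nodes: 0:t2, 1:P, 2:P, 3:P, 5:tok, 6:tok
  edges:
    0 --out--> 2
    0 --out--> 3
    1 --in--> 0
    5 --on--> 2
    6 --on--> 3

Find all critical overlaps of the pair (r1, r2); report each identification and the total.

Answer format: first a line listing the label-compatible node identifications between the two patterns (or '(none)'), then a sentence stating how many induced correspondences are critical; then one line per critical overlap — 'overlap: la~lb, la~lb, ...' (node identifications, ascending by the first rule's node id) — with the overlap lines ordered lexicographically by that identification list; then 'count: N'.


label-compatible node identifications between L(r1) and L(r2): 1~1, 1~2, 1~3, 2~1, 2~2, 2~3, 3~4, 4~4
6 of the induced correspondences are critical overlaps of r1 and r2.
overlap: 1~1, 2~2, 3~4
overlap: 1~1, 2~3, 3~4
overlap: 1~1, 3~4
overlap: 1~2, 2~1, 4~4
overlap: 1~3, 2~1, 4~4
overlap: 2~1, 4~4
count: 6


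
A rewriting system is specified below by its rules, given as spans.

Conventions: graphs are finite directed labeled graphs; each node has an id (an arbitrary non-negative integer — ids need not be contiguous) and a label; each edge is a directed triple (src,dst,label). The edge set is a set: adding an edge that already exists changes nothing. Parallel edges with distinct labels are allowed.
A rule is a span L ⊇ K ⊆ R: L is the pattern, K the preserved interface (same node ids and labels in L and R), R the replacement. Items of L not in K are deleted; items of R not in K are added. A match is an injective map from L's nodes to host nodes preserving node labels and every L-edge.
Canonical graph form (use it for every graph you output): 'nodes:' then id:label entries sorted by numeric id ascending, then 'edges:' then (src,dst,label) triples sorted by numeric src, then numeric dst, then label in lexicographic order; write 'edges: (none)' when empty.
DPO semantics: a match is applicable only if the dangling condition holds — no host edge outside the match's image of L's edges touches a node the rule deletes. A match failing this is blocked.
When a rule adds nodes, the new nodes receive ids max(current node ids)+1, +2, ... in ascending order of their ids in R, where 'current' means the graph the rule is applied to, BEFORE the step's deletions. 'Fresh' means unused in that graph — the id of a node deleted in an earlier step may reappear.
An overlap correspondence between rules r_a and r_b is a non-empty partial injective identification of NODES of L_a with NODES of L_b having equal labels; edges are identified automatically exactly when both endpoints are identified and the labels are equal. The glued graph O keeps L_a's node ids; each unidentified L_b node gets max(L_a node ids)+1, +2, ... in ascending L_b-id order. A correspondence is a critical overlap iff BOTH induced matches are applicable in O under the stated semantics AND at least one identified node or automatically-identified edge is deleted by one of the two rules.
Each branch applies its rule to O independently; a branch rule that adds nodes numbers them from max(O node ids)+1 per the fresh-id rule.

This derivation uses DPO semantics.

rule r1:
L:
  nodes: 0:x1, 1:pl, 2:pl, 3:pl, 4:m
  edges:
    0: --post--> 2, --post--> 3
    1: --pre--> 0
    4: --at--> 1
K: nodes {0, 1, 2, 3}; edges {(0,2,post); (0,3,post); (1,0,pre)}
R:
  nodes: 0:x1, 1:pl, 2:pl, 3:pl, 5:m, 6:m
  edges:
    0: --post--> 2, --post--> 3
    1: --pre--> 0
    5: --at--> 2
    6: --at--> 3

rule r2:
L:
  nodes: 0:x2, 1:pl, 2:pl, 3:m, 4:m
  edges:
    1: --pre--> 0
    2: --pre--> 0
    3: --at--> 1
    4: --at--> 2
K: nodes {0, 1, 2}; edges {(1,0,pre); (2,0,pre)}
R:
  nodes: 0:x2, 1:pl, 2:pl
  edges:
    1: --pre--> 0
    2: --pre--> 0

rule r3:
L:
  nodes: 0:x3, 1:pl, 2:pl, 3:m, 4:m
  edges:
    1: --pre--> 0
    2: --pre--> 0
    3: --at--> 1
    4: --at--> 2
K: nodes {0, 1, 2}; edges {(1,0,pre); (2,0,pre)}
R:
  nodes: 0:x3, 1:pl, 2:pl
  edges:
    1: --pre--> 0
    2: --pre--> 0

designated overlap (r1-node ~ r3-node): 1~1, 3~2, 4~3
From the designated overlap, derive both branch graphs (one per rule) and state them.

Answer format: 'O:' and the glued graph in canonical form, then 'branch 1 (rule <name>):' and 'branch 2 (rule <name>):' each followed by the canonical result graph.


O:
nodes: 0:x1, 1:pl, 2:pl, 3:pl, 4:m, 5:x3, 6:m
edges: (0,2,post); (0,3,post); (1,0,pre); (1,5,pre); (3,5,pre); (4,1,at); (6,3,at)
branch 1 (rule r1):
nodes: 0:x1, 1:pl, 2:pl, 3:pl, 5:x3, 6:m, 7:m, 8:m
edges: (0,2,post); (0,3,post); (1,0,pre); (1,5,pre); (3,5,pre); (6,3,at); (7,2,at); (8,3,at)
branch 2 (rule r3):
nodes: 0:x1, 1:pl, 2:pl, 3:pl, 5:x3
edges: (0,2,post); (0,3,post); (1,0,pre); (1,5,pre); (3,5,pre)


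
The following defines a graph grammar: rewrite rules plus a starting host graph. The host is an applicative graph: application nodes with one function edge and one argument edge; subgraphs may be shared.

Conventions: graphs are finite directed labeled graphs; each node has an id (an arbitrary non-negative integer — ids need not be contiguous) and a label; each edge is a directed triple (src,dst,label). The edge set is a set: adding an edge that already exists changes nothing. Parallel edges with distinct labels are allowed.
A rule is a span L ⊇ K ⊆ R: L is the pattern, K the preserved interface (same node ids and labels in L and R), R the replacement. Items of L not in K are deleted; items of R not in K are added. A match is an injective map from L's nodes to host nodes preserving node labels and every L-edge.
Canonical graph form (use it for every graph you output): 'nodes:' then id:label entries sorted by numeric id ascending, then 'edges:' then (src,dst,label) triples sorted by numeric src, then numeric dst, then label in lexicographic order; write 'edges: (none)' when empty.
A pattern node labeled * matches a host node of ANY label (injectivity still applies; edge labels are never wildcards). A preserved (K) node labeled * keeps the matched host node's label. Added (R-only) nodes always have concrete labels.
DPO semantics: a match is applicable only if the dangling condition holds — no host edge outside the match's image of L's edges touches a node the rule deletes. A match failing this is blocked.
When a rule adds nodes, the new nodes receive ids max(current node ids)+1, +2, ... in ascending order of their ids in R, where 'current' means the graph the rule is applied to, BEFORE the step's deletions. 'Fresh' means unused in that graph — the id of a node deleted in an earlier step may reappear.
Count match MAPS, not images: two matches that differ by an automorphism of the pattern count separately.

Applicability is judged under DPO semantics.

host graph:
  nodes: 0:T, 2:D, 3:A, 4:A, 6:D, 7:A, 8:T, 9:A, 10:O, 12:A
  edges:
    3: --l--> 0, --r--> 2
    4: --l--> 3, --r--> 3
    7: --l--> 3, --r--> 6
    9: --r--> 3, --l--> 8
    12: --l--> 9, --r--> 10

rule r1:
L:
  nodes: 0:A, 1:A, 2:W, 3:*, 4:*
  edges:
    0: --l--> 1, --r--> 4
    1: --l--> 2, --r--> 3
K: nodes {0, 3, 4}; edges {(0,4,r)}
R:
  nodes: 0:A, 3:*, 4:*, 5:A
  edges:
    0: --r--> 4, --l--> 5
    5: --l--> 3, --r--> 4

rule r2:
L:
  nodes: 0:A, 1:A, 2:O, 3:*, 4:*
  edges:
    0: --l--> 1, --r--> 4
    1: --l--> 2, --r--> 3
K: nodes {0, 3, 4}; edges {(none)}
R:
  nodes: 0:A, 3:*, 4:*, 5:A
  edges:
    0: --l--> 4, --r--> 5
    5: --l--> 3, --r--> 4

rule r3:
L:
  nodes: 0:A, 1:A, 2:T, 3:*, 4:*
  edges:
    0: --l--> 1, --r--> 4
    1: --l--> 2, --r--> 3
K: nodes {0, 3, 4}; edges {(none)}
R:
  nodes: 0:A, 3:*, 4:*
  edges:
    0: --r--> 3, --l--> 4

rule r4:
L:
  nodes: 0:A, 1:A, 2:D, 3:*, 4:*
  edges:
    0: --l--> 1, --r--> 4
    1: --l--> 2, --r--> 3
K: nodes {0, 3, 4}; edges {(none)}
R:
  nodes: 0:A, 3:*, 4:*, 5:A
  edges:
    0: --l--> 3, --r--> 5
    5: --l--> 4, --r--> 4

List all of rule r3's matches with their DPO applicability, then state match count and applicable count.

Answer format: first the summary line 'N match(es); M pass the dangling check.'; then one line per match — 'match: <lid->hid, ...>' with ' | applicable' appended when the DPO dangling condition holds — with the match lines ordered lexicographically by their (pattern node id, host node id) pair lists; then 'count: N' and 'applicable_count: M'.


2 match(es); 1 pass the dangling check.
match: 0->7, 1->3, 2->0, 3->2, 4->6
match: 0->12, 1->9, 2->8, 3->3, 4->10 | applicable
count: 2
applicable_count: 1


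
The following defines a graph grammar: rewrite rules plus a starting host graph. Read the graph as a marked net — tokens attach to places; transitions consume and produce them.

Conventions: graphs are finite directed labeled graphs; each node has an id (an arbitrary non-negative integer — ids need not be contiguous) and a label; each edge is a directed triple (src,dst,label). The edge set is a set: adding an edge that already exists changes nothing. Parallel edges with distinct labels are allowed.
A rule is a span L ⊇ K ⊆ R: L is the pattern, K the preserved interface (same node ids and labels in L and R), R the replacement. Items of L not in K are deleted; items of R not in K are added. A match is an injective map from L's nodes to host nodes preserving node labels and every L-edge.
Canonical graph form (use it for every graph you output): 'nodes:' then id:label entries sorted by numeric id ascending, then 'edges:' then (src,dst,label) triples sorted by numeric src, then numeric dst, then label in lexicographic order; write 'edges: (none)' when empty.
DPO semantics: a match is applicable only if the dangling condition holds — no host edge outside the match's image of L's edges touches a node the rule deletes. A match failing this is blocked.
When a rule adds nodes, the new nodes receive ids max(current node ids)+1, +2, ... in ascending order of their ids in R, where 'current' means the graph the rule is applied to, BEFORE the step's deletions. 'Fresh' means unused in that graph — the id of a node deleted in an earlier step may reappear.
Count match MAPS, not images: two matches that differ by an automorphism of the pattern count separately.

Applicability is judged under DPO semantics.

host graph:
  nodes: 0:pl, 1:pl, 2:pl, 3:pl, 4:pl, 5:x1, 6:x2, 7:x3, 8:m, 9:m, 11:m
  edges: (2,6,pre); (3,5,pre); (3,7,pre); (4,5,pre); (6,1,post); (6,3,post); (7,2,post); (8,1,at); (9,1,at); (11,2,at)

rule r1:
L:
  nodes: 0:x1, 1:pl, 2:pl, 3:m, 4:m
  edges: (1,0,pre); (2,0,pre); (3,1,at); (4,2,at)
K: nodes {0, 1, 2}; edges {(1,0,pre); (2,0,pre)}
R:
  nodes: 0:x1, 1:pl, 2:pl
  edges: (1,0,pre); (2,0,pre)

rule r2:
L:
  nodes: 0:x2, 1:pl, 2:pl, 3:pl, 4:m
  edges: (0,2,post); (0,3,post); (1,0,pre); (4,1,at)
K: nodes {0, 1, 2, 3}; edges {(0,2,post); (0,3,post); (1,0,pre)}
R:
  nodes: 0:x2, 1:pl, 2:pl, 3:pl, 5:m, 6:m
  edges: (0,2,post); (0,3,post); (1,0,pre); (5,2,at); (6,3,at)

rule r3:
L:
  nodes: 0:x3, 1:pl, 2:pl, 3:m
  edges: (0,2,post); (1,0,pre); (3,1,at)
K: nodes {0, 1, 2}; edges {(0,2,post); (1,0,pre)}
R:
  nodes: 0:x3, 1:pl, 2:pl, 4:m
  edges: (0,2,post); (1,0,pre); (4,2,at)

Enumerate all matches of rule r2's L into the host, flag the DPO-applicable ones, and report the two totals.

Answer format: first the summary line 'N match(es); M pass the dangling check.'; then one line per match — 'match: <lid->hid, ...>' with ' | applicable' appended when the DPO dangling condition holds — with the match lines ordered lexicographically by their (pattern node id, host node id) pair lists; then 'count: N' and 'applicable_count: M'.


2 match(es); 2 pass the dangling check.
match: 0->6, 1->2, 2->1, 3->3, 4->11 | applicable
match: 0->6, 1->2, 2->3, 3->1, 4->11 | applicable
count: 2
applicable_count: 2


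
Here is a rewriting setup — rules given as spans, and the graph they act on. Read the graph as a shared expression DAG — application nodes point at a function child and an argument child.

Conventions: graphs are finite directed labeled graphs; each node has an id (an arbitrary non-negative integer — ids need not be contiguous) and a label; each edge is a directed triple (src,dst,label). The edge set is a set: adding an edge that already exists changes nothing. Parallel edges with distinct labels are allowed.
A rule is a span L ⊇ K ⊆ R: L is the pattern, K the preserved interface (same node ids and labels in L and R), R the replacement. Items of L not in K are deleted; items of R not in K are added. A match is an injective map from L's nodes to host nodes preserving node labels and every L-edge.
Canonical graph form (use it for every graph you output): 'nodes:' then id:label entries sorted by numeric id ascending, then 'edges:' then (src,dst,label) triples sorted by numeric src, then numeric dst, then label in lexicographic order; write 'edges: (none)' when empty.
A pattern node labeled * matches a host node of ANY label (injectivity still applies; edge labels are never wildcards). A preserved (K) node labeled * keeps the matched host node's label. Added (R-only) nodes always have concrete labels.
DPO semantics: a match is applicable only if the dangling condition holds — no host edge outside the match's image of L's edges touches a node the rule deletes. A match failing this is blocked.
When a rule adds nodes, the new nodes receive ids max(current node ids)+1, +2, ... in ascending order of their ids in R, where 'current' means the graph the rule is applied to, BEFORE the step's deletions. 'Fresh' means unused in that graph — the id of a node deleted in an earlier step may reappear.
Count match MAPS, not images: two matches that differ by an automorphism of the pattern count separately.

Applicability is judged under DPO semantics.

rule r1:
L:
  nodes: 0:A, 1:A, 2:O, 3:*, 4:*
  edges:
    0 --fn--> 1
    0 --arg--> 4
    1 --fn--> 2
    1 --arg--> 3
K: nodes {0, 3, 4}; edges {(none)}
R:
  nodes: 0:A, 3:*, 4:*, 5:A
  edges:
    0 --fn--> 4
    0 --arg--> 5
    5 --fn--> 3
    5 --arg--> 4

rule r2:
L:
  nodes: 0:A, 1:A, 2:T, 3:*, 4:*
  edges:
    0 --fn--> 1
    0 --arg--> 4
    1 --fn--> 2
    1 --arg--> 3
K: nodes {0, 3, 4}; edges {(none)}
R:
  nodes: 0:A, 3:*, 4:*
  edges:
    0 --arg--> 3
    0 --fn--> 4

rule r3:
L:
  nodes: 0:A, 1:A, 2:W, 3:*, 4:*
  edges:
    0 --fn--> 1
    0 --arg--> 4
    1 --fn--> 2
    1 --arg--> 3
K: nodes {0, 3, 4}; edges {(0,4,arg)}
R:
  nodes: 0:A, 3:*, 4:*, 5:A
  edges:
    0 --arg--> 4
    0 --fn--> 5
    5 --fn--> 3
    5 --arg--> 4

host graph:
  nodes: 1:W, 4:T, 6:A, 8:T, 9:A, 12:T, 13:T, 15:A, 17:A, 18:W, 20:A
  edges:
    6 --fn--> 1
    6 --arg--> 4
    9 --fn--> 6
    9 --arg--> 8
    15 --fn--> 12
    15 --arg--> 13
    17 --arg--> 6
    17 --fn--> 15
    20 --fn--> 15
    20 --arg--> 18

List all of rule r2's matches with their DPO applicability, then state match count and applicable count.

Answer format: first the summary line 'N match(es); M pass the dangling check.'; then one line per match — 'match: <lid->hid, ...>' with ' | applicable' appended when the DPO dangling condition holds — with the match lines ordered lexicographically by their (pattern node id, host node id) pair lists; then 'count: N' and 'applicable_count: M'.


2 match(es); 0 pass the dangling check.
match: 0->17, 1->15, 2->12, 3->13, 4->6
match: 0->20, 1->15, 2->12, 3->13, 4->18
count: 2
applicable_count: 0


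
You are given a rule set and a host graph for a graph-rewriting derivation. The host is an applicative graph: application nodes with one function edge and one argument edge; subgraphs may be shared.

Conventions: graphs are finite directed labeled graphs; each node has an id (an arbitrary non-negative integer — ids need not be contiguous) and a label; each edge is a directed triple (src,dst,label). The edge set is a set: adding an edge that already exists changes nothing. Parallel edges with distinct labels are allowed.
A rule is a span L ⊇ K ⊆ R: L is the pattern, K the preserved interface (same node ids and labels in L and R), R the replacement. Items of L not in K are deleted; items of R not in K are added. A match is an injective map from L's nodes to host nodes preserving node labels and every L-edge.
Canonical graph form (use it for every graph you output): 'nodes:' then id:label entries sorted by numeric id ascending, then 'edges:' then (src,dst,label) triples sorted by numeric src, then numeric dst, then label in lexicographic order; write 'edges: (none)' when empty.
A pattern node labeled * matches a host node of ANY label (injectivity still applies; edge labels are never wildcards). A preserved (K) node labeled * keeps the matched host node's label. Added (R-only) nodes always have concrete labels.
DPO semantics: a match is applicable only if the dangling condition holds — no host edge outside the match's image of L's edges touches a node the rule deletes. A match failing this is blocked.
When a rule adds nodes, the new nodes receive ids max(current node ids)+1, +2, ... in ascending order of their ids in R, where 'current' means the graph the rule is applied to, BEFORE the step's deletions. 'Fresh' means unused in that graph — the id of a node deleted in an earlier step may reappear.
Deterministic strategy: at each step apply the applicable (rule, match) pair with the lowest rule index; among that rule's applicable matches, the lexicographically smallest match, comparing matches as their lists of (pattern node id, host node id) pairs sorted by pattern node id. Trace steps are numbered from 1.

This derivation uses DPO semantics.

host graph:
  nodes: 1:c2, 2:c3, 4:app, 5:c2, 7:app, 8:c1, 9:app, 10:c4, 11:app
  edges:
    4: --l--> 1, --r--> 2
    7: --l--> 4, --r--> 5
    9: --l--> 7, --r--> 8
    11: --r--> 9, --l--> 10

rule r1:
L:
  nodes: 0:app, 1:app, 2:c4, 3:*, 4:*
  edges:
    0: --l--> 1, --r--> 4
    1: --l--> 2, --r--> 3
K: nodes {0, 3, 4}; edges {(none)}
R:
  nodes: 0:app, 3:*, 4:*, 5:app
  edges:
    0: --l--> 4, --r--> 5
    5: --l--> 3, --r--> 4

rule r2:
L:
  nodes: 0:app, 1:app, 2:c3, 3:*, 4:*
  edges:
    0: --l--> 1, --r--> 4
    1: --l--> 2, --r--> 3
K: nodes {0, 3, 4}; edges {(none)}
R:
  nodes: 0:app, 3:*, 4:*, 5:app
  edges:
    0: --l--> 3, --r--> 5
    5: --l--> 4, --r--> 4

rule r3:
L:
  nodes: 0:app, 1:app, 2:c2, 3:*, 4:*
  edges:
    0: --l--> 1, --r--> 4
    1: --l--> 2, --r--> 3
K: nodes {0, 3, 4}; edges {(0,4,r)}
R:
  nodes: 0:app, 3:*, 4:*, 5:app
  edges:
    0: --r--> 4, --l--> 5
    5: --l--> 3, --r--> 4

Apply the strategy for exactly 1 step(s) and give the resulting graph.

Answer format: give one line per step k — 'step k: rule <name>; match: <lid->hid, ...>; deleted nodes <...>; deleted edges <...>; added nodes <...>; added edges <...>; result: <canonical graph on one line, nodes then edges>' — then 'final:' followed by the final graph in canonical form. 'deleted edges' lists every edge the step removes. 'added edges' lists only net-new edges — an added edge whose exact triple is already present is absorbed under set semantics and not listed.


step 1: rule r3; match: 0->7, 1->4, 2->1, 3->2, 4->5; deleted nodes 1, 4; deleted edges (4,1,l); (4,2,r); (7,4,l); added nodes 12; added edges (7,12,l); (12,2,l); (12,5,r); result: nodes: 2:c3, 5:c2, 7:app, 8:c1, 9:app, 10:c4, 11:app, 12:app edges: (7,5,r); (7,12,l); (9,7,l); (9,8,r); (11,9,r); (11,10,l); (12,2,l); (12,5,r)
final:
nodes: 2:c3, 5:c2, 7:app, 8:c1, 9:app, 10:c4, 11:app, 12:app
edges: (7,5,r); (7,12,l); (9,7,l); (9,8,r); (11,9,r); (11,10,l); (12,2,l); (12,5,r)


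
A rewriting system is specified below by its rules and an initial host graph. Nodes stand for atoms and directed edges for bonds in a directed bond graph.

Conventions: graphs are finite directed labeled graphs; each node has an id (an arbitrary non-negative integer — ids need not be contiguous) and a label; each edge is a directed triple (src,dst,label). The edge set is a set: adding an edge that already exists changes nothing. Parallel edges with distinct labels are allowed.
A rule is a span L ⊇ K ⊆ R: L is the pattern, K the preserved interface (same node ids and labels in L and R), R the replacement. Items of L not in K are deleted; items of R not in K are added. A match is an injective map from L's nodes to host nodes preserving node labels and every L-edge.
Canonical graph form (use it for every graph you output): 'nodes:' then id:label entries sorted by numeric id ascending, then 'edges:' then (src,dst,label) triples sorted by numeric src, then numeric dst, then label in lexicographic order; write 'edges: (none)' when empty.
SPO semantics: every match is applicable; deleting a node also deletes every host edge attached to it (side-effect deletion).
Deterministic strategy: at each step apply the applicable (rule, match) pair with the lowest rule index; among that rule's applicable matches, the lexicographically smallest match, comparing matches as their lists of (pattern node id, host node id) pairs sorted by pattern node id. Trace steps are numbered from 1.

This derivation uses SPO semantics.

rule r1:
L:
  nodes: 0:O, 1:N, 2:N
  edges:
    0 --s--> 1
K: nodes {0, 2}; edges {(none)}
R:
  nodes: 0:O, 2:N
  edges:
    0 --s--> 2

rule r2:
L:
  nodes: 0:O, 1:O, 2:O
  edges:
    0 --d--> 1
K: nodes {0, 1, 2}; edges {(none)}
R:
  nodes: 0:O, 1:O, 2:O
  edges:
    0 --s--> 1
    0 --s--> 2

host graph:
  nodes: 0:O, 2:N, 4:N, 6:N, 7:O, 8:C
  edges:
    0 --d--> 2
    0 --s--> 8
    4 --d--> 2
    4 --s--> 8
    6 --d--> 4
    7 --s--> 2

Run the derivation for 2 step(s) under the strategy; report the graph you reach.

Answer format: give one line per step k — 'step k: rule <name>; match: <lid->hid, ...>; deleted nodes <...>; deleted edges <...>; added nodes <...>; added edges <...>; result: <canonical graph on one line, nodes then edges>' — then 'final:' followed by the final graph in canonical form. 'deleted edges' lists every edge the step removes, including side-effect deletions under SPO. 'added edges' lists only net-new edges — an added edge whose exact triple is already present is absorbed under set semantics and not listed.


step 1: rule r1; match: 0->7, 1->2, 2->4; deleted nodes 2; deleted edges (0,2,d); (4,2,d); (7,2,s); added nodes (none); added edges (7,4,s); result: nodes: 0:O, 4:N, 6:N, 7:O, 8:C edges: (0,8,s); (4,8,s); (6,4,d); (7,4,s)
step 2: rule r1; match: 0->7, 1->4, 2->6; deleted nodes 4; deleted edges (4,8,s); (6,4,d); (7,4,s); added nodes (none); added edges (7,6,s); result: nodes: 0:O, 6:N, 7:O, 8:C edges: (0,8,s); (7,6,s)
final:
nodes: 0:O, 6:N, 7:O, 8:C
edges: (0,8,s); (7,6,s)


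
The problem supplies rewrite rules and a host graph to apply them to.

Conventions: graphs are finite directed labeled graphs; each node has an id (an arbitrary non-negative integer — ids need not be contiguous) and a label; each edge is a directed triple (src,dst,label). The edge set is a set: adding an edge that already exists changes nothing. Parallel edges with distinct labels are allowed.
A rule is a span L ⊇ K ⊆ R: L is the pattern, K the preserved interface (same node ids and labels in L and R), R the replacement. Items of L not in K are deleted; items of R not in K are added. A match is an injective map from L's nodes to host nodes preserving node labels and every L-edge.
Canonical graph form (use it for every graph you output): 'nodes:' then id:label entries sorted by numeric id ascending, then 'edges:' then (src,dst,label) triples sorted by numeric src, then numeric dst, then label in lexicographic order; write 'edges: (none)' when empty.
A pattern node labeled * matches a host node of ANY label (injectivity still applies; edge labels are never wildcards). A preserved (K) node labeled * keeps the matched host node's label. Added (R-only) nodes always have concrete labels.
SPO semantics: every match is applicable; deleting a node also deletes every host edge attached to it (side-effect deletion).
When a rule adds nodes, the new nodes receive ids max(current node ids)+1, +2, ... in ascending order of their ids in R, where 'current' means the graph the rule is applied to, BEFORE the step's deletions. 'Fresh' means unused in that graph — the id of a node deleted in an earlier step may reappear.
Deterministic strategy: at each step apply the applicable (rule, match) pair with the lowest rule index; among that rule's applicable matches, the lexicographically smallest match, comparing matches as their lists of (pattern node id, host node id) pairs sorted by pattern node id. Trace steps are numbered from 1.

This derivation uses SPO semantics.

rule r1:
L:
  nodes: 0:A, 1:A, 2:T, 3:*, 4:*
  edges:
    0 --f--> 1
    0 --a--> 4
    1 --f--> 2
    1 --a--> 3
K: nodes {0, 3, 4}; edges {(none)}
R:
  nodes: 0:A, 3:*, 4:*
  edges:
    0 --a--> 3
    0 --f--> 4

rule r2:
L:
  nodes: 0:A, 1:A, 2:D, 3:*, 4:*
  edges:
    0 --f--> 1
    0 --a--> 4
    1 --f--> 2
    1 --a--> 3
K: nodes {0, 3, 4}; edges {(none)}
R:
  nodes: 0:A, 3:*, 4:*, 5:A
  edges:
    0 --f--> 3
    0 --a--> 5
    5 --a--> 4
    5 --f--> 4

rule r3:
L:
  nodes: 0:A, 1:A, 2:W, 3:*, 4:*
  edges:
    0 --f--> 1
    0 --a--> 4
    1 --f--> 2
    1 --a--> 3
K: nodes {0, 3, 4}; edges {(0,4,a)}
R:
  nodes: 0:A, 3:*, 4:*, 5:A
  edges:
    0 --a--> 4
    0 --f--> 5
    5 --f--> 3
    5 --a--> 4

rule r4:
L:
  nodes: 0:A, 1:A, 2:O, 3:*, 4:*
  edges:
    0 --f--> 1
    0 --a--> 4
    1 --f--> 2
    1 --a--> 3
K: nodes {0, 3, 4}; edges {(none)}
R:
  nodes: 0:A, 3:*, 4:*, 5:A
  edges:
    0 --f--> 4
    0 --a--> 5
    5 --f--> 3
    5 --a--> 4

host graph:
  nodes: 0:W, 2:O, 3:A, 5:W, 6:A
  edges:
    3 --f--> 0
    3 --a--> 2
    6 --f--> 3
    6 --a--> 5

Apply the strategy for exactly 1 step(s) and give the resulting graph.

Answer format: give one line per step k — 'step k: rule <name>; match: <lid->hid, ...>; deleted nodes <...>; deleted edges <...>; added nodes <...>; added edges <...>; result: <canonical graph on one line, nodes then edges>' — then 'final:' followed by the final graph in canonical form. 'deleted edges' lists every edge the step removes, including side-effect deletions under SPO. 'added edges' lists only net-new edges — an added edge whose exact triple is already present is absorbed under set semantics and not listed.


step 1: rule r3; match: 0->6, 1->3, 2->0, 3->2, 4->5; deleted nodes 0, 3; deleted edges (3,0,f); (3,2,a); (6,3,f); added nodes 7; added edges (6,7,f); (7,2,f); (7,5,a); result: nodes: 2:O, 5:W, 6:A, 7:A edges: (6,5,a); (6,7,f); (7,2,f); (7,5,a)
final:
nodes: 2:O, 5:W, 6:A, 7:A
edges: (6,5,a); (6,7,f); (7,2,f); (7,5,a)
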